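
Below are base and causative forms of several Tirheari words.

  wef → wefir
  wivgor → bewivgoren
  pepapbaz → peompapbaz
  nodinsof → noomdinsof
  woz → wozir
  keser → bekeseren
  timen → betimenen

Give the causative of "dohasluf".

"dohasluf" has 3 vowels. The stems with 3 vowels (nodinsof → noomdinsof, pepapbaz → peompapbaz) insert -om- after the first vowel.
So dohasluf → doomhasluf.

doomhasluf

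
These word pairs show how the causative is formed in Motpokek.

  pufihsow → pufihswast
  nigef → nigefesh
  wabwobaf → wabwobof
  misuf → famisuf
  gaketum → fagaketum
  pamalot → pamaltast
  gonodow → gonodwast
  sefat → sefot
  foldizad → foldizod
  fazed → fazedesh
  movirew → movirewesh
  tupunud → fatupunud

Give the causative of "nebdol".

tupunud and fazed both end in -d yet inflect differently (fatupunud, fazedesh), so the final letter is not what conditions the rule; the last vowel is.
"nebdol" has last vowel 'o'. The stems whose last vowel is 'o' (pufihsow → pufihswast, pamalot → pamaltast, gonodow → gonodwast) delete the last vowel and add -ast.
The other patterns: stems whose last vowel is 'u' add the prefix fa-; stems whose last vowel is 'e' add -esh; stems whose last vowel is 'a' change the last vowel to 'o'.
So nebdol → nebdlast.

nebdlast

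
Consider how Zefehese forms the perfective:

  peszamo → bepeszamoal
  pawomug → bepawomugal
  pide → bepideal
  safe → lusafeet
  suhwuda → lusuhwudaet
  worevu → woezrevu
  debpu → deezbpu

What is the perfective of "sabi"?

lusabiet

pide and safe both end in -e yet inflect differently (bepideal, lusafeet), so the final letter is not what conditions the rule; the first letter is.
"sabi" begins with s-. The stems beginning with s- (safe → lusafeet, suhwuda → lusuhwudaet) add lu- … -et around the stem.
The other patterns: stems beginning with p- add be- … -al around the stem; stems beginning with d- or w- insert -ez- after the first vowel.
So sabi → lusabiet.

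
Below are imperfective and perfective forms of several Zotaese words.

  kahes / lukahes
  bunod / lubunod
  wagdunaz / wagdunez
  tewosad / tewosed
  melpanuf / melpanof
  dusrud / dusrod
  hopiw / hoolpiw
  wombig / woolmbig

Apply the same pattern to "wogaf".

wogef

"wogaf" has last vowel 'a'. The stems whose last vowel is 'a' (wagdunaz → wagdunez, tewosad → tewosed) change the last vowel to 'e'.
The other patterns: stems whose last vowel is 'e' or 'o' add the prefix lu-; stems whose last vowel is 'u' change the last vowel to 'o'; stems whose last vowel is 'i' insert -ol- after the first vowel.
So wogaf → wogef.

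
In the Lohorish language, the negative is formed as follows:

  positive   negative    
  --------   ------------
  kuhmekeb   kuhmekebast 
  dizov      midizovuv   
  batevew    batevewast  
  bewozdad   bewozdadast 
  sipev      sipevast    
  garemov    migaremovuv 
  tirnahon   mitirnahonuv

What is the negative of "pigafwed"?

garemov and sipev both end in -v yet inflect differently (migaremovuv, sipevast), so the final letter is not what conditions the rule; the last vowel is.
"pigafwed" has last vowel 'e'. The stems whose last vowel is 'e' (kuhmekeb → kuhmekebast, sipev → sipevast, batevew → batevewast) add -ast.
So pigafwed → pigafwedast.

pigafwedast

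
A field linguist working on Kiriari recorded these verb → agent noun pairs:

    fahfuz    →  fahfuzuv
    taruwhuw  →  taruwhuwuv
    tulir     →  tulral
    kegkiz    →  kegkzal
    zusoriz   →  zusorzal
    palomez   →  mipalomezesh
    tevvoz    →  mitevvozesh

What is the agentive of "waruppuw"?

fahfuz and kegkiz both end in -z yet inflect differently (fahfuzuv, kegkzal), so the final letter is not what conditions the rule; the last vowel is.
"waruppuw" has last vowel 'u'. The stems whose last vowel is 'u' (fahfuz → fahfuzuv, taruwhuw → taruwhuwuv) add -uv.
So waruppuw → waruppuwuv.

waruppuwuv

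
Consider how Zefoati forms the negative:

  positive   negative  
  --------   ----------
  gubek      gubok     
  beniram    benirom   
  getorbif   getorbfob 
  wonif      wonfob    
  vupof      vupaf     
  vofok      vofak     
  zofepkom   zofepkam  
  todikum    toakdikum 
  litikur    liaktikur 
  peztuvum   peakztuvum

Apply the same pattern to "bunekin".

buneknob

"bunekin" has last vowel 'i'. The stems whose last vowel is 'i' (getorbif → getorbfob, wonif → wonfob) delete the last vowel and add -ob.
The other patterns: stems whose last vowel is 'a' or 'e' change the last vowel to 'o'; stems whose last vowel is 'o' change the last vowel to 'a'; stems whose last vowel is 'u' insert -ak- after the first vowel.
So bunekin → buneknob.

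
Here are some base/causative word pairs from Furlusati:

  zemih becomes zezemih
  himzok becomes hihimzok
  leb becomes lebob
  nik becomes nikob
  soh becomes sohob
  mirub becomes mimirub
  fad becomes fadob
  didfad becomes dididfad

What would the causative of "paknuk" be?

"paknuk" has 2 vowels. The stems with 2 vowels (mirub → mimirub, zemih → zezemih, himzok → hihimzok) repeat the first consonant+vowel as a prefix.
The other pattern: stems with 1 vowel add -ob.
So paknuk → papaknuk.

papaknuk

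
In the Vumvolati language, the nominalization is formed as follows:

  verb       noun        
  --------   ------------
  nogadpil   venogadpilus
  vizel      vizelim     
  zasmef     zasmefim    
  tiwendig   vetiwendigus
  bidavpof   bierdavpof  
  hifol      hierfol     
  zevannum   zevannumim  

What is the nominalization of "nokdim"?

"nokdim" has last vowel 'i'. The stems whose last vowel is 'i' (nogadpil → venogadpilus, tiwendig → vetiwendigus) add ve- … -us around the stem.
So nokdim → venokdimus.

venokdimus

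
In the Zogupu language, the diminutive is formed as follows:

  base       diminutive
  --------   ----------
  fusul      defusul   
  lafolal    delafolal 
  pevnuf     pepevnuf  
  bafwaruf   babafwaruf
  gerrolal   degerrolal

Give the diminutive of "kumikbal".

dekumikbal

fusul and pevnuf both have last vowel 'u' yet inflect differently (defusul, pepevnuf), so the last vowel is not what conditions the rule; the final letter is.
"kumikbal" ends in -l. The stems ending in -l (fusul → defusul, lafolal → delafolal, gerrolal → degerrolal) add the prefix de-.
The other pattern: stems ending in -f repeat the first consonant+vowel as a prefix.
So kumikbal → dekumikbal.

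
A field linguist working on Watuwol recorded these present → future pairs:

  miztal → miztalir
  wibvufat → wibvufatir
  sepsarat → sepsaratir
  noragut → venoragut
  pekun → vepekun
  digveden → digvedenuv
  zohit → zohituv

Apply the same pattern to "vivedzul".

vevivedzul

wibvufat and noragut both end in -t yet inflect differently (wibvufatir, venoragut), so the final letter is not what conditions the rule; the last vowel is.
"vivedzul" has last vowel 'u'. The stems whose last vowel is 'u' (noragut → venoragut, pekun → vepekun) add the prefix ve-.
So vivedzul → vevivedzul.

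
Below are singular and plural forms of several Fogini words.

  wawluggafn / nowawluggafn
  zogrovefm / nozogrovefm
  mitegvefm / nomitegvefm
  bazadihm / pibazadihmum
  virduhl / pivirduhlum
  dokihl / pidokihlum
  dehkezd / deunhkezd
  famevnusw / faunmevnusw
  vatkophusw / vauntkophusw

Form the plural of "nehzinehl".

zogrovefm and bazadihm both end in -m yet inflect differently (nozogrovefm, pibazadihmum), so the final letter is not what conditions the rule; the second-to-last letter is.
"nehzinehl" has second-to-last letter 'h'. The stems whose second-to-last letter is 'h' (bazadihm → pibazadihmum, virduhl → pivirduhlum, dokihl → pidokihlum) add pi- … -um around the stem.
So nehzinehl → pinehzinehlum.

pinehzinehlum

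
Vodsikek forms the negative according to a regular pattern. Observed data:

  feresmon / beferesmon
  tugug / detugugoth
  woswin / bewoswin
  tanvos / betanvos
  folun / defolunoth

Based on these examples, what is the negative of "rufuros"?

folun and woswin both end in -n yet inflect differently (defolunoth, bewoswin), so the final letter is not what conditions the rule; the last vowel is.
"rufuros" has last vowel 'o'. The stems whose last vowel is 'o' (feresmon → beferesmon, tanvos → betanvos) add the prefix be-.
The other pattern: stems whose last vowel is 'u' add de- … -oth around the stem.
So rufuros → berufuros.

berufuros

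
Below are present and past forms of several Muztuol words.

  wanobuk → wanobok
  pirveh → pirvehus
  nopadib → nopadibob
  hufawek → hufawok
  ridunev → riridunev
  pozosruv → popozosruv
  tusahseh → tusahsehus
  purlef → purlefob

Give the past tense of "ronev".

"ronev" ends in -v. The stems ending in -v (pozosruv → popozosruv, ridunev → riridunev) repeat the first consonant+vowel as a prefix.
The other patterns: stems ending in -k change the last vowel to 'o'; stems ending in -h add -us; stems ending in -b or -f add -ob.
So ronev → roronev.

roronev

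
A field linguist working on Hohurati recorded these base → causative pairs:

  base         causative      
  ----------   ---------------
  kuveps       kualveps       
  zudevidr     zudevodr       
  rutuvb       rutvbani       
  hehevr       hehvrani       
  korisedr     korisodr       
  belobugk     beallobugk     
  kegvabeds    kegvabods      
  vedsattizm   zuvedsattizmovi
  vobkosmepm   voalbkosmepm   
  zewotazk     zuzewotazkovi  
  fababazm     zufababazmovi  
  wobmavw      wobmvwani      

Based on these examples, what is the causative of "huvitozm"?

zuhuvitozmovi

"huvitozm" has second-to-last letter 'z'. The stems whose second-to-last letter is 'z' (vedsattizm → zuvedsattizmovi, fababazm → zufababazmovi, zewotazk → zuzewotazkovi) add zu- … -ovi around the stem.
The other patterns: stems whose second-to-last letter is 'v' delete the last vowel and add -ani; stems whose second-to-last letter is 'd' change the last vowel to 'o'; stems whose second-to-last letter is 'g' or 'p' insert -al- after the first vowel.
So huvitozm → zuhuvitozmovi.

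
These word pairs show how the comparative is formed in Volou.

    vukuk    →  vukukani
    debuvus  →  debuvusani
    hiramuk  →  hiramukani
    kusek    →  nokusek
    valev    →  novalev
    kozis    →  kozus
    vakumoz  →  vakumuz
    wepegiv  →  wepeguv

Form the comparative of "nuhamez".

vukuk and kusek both end in -k yet inflect differently (vukukani, nokusek), so the final letter is not what conditions the rule; the last vowel is.
"nuhamez" has last vowel 'e'. The stems whose last vowel is 'e' (kusek → nokusek, valev → novalev) add the prefix no-.
So nuhamez → nonuhamez.

nonuhamez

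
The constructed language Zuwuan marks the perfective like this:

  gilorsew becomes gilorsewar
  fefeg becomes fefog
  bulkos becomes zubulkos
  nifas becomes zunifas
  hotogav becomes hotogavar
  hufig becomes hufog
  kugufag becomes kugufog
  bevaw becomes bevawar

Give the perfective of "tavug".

tavog

"tavug" ends in -g. The stems ending in -g (hufig → hufog, kugufag → kugufog, fefeg → fefog) change the last vowel to 'o'.
So tavug → tavog.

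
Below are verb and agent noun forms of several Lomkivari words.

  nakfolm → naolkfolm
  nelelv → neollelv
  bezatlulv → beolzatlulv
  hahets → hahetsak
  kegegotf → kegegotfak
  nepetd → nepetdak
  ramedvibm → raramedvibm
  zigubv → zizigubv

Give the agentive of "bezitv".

"bezitv" has second-to-last letter 't'. The stems whose second-to-last letter is 't' (hahets → hahetsak, kegegotf → kegegotfak, nepetd → nepetdak) add -ak.
So bezitv → bezitvak.

bezitvak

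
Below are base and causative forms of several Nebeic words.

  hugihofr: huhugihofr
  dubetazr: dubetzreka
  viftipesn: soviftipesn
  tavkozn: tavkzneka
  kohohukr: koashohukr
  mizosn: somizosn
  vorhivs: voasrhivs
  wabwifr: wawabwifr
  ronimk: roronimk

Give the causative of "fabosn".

"fabosn" has second-to-last letter 's'. The stems whose second-to-last letter is 's' (viftipesn → soviftipesn, mizosn → somizosn) add the prefix so-.
The other patterns: stems whose second-to-last letter is 'z' delete the last vowel and add -eka; stems whose second-to-last letter is 'f' or 'm' repeat the first consonant+vowel as a prefix; stems whose second-to-last letter is 'k' or 'v' insert -as- after the first vowel.
So fabosn → sofabosn.

sofabosn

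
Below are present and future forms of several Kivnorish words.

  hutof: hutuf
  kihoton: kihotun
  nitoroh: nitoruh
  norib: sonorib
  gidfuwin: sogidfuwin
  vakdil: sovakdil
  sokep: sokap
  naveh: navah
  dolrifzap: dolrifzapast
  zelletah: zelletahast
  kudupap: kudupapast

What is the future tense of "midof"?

kihoton and gidfuwin both end in -n yet inflect differently (kihotun, sogidfuwin), so the final letter is not what conditions the rule; the last vowel is.
"midof" has last vowel 'o'. The stems whose last vowel is 'o' (hutof → hutuf, kihoton → kihotun, nitoroh → nitoruh) change the last vowel to 'u'.
So midof → miduf.

miduf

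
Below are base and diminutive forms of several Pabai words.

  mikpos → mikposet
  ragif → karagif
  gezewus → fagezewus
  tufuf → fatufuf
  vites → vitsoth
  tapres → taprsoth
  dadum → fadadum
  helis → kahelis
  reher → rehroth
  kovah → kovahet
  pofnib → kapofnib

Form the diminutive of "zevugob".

zevugobet

vites and helis both end in -s yet inflect differently (vitsoth, kahelis), so the final letter is not what conditions the rule; the last vowel is.
"zevugob" has last vowel 'o'. The one such stem in the data (mikpos → mikposet) adds -et, so the same rule applies.
So zevugob → zevugobet.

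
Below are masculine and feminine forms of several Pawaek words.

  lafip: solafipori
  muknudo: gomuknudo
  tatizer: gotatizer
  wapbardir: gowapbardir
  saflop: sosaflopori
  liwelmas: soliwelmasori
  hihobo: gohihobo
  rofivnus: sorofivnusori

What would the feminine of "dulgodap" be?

sodulgodapori

lafip and wapbardir both have last vowel 'i' yet inflect differently (solafipori, gowapbardir), so the last vowel is not what conditions the rule; the final letter is.
"dulgodap" ends in -p. The stems ending in -p (lafip → solafipori, saflop → sosaflopori) add so- … -ori around the stem.
The other pattern: stems ending in -o or -r add the prefix go-.
So dulgodap → sodulgodapori.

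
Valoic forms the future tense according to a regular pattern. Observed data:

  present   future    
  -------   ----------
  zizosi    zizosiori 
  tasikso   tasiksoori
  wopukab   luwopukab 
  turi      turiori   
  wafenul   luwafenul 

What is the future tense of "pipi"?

pipiori

zizosi and wopukab both have 3 vowels yet inflect differently (zizosiori, luwopukab), so the number of vowels is not what conditions the rule; whether the stem ends in a vowel or a consonant is.
"pipi" ends in a vowel. The stems ending in a vowel (zizosi → zizosiori, turi → turiori, tasikso → tasiksoori) add -ori.
So pipi → pipiori.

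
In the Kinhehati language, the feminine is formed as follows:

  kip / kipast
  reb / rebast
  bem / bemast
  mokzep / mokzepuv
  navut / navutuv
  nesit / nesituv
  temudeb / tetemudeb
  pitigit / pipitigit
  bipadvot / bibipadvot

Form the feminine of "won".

wonast

"won" has 1 vowel. The stems with 1 vowel (kip → kipast, reb → rebast, bem → bemast) add -ast.
The other patterns: stems with 2 vowels add -uv; stems with 3 vowels repeat the first consonant+vowel as a prefix.
So won → wonast.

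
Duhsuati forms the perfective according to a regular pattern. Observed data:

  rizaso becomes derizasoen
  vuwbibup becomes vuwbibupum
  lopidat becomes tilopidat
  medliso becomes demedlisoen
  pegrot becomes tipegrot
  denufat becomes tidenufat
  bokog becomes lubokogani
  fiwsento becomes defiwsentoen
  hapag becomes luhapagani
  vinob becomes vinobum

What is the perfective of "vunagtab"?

"vunagtab" ends in -b. The one such stem in the data (vinob → vinobum) adds -um, so the same rule applies.
So vunagtab → vunagtabum.

vunagtabum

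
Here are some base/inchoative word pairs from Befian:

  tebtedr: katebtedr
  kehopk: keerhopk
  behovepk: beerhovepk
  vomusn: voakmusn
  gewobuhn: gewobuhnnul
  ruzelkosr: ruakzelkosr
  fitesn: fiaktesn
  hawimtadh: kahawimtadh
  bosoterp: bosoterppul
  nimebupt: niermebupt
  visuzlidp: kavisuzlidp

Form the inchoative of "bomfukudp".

kabomfukudp

"bomfukudp" has second-to-last letter 'd'. The stems whose second-to-last letter is 'd' (tebtedr → katebtedr, hawimtadh → kahawimtadh, visuzlidp → kavisuzlidp) add the prefix ka-.
The other patterns: stems whose second-to-last letter is 's' insert -ak- after the first vowel; stems whose second-to-last letter is 'p' insert -er- after the first vowel; stems whose second-to-last letter is 'h' or 'r' double the final consonant and add -ul.
So bomfukudp → kabomfukudp.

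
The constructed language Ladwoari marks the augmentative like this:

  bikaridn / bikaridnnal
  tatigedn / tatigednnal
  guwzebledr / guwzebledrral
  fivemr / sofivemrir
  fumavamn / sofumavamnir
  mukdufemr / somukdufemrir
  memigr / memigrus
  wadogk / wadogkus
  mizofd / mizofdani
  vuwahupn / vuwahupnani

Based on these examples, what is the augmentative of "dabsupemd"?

guwzebledr and fivemr both end in -r yet inflect differently (guwzebledrral, sofivemrir), so the final letter is not what conditions the rule; the second-to-last letter is.
"dabsupemd" has second-to-last letter 'm'. The stems whose second-to-last letter is 'm' (fivemr → sofivemrir, fumavamn → sofumavamnir, mukdufemr → somukdufemrir) add so- … -ir around the stem.
So dabsupemd → sodabsupemdir.

sodabsupemdir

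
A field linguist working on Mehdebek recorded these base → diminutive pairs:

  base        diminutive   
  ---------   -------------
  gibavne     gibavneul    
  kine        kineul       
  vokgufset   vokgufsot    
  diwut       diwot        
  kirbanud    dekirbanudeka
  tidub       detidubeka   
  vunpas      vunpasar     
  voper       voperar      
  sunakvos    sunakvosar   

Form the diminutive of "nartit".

gibavne and vokgufset both have last vowel 'e' yet inflect differently (gibavneul, vokgufsot), so the last vowel is not what conditions the rule; the final letter is.
"nartit" ends in -t. The stems ending in -t (vokgufset → vokgufsot, diwut → diwot) change the last vowel to 'o'.
The other patterns: stems ending in -e add -ul; stems ending in -b or -d add de- … -eka around the stem; stems ending in -r or -s add -ar.
So nartit → nartot.

nartot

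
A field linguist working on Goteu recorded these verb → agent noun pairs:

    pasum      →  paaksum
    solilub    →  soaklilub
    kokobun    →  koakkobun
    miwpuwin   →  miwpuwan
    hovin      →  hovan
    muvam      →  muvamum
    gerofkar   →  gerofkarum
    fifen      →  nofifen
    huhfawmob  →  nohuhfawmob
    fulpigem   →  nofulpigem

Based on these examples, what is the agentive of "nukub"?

kokobun and miwpuwin both end in -n yet inflect differently (koakkobun, miwpuwan), so the final letter is not what conditions the rule; the last vowel is.
"nukub" has last vowel 'u'. The stems whose last vowel is 'u' (pasum → paaksum, solilub → soaklilub, kokobun → koakkobun) insert -ak- after the first vowel.
So nukub → nuakkub.

nuakkub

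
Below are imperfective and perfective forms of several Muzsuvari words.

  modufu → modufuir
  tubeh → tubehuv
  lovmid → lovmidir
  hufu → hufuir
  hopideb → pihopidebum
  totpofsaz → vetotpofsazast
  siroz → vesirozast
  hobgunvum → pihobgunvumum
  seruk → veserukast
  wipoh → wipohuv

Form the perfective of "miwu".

tubeh and hopideb both have last vowel 'e' yet inflect differently (tubehuv, pihopidebum), so the last vowel is not what conditions the rule; the final letter is.
"miwu" ends in -u. The stems ending in -u (modufu → modufuir, hufu → hufuir) add -ir.
So miwu → miwuir.

miwuir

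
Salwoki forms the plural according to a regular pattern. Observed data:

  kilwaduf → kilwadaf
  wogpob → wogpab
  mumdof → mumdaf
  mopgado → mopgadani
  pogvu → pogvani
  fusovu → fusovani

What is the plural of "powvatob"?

wogpob and mopgado both have last vowel 'o' yet inflect differently (wogpab, mopgadani), so the last vowel is not what conditions the rule; whether the stem ends in a vowel or a consonant is.
"powvatob" ends in a consonant. The stems ending in a consonant (kilwaduf → kilwadaf, wogpob → wogpab, mumdof → mumdaf) change the last vowel to 'a'.
The other pattern: stems ending in a vowel drop the final letter and add -ani.
So powvatob → powvatab.

powvatab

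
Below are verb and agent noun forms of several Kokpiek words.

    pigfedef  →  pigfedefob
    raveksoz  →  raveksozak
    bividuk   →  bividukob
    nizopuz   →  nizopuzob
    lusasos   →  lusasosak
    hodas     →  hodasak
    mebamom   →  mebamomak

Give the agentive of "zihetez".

zihetezob

"zihetez" has last vowel 'e'. The one such stem in the data (pigfedef → pigfedefob) adds -ob, so the same rule applies.
The other pattern: stems whose last vowel is 'a' or 'o' add -ak.
So zihetez → zihetezob.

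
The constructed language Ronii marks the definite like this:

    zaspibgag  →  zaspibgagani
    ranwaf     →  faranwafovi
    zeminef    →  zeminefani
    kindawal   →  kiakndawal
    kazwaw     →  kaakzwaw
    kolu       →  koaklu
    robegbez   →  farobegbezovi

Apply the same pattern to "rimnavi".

zeminef and ranwaf both end in -f yet inflect differently (zeminefani, faranwafovi), so the final letter is not what conditions the rule; the first letter is.
"rimnavi" begins with r-. The stems beginning with r- (robegbez → farobegbezovi, ranwaf → faranwafovi) add fa- … -ovi around the stem.
The other patterns: stems beginning with z- add -ani; stems beginning with k- insert -ak- after the first vowel.
So rimnavi → farimnaviovi.

farimnaviovi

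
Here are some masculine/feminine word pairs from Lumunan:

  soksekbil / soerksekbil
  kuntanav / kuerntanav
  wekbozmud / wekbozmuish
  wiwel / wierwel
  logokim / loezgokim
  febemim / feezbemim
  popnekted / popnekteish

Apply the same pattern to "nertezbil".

popnekted and wiwel both have last vowel 'e' yet inflect differently (popnekteish, wierwel), so the last vowel is not what conditions the rule; the final letter is.
"nertezbil" ends in -l. The stems ending in -l (wiwel → wierwel, soksekbil → soerksekbil) insert -er- after the first vowel.
The other patterns: stems ending in -m insert -ez- after the first vowel; stems ending in -d drop the final letter and add -ish.
So nertezbil → neerrtezbil.

neerrtezbil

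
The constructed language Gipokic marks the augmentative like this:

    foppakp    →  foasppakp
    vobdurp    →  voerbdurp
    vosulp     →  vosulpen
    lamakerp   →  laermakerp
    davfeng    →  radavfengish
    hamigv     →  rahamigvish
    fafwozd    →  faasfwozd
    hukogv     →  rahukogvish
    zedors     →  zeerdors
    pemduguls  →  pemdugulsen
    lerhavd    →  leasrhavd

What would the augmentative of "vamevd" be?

vaasmevd

"vamevd" has second-to-last letter 'v'. The one such stem in the data (lerhavd → leasrhavd) inserts -as- after the first vowel (as do foppakp, fafwozd), so the same rule applies.
So vamevd → vaasmevd.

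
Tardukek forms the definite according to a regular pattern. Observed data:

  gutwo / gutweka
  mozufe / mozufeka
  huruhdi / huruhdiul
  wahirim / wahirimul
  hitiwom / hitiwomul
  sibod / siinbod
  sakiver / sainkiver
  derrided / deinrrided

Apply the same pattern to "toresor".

toinresor

gutwo and hitiwom both have last vowel 'o' yet inflect differently (gutweka, hitiwomul), so the last vowel is not what conditions the rule; the final letter is.
"toresor" ends in -r. The one such stem in the data (sakiver → sainkiver) inserts -in- after the first vowel (as do sibod, derrided), so the same rule applies.
The other patterns: stems ending in -e or -o drop the final letter and add -eka; stems ending in -i or -m add -ul.
So toresor → toinresor.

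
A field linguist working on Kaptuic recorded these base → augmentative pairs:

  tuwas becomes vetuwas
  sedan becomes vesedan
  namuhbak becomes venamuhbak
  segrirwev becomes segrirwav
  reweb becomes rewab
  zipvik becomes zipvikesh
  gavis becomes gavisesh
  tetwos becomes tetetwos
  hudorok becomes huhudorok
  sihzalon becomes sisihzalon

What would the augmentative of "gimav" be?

namuhbak and zipvik both end in -k yet inflect differently (venamuhbak, zipvikesh), so the final letter is not what conditions the rule; the last vowel is.
"gimav" has last vowel 'a'. The stems whose last vowel is 'a' (tuwas → vetuwas, sedan → vesedan, namuhbak → venamuhbak) add the prefix ve-.
So gimav → vegimav.

vegimav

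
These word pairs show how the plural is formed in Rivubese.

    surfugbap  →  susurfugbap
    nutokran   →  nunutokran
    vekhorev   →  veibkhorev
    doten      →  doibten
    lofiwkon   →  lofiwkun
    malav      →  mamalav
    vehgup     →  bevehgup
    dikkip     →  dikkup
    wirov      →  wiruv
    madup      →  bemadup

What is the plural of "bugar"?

vehgup and surfugbap both end in -p yet inflect differently (bevehgup, susurfugbap), so the final letter is not what conditions the rule; the last vowel is.
"bugar" has last vowel 'a'. The stems whose last vowel is 'a' (nutokran → nunutokran, surfugbap → susurfugbap, malav → mamalav) repeat the first consonant+vowel as a prefix.
So bugar → bubugar.

bubugar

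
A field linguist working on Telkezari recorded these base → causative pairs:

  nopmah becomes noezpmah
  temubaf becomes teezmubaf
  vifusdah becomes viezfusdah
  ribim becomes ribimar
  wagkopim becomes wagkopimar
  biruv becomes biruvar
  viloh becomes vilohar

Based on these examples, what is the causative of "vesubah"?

nopmah and viloh both end in -h yet inflect differently (noezpmah, vilohar), so the final letter is not what conditions the rule; the last vowel is.
"vesubah" has last vowel 'a'. The stems whose last vowel is 'a' (nopmah → noezpmah, temubaf → teezmubaf, vifusdah → viezfusdah) insert -ez- after the first vowel.
The other pattern: stems whose last vowel is 'i', 'o' or 'u' add -ar.
So vesubah → veezsubah.

veezsubah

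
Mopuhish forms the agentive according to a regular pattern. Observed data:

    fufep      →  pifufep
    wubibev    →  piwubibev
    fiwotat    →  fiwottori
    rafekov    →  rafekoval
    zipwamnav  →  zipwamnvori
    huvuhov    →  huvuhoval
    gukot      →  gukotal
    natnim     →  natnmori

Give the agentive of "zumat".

zumtori

rafekov and wubibev both end in -v yet inflect differently (rafekoval, piwubibev), so the final letter is not what conditions the rule; the last vowel is.
"zumat" has last vowel 'a'. The stems whose last vowel is 'a' (zipwamnav → zipwamnvori, fiwotat → fiwottori) delete the last vowel and add -ori.
So zumat → zumtori.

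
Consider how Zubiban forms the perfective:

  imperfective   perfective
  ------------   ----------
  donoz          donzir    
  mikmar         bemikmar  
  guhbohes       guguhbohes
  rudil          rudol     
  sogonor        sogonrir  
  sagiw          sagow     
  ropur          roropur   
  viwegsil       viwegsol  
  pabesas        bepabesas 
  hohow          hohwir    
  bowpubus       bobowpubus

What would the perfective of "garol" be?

ropur and mikmar both end in -r yet inflect differently (roropur, bemikmar), so the final letter is not what conditions the rule; the last vowel is.
"garol" has last vowel 'o'. The stems whose last vowel is 'o' (sogonor → sogonrir, hohow → hohwir, donoz → donzir) delete the last vowel and add -ir.
The other patterns: stems whose last vowel is 'e' or 'u' repeat the first consonant+vowel as a prefix; stems whose last vowel is 'a' add the prefix be-; stems whose last vowel is 'i' change the last vowel to 'o'.
So garol → garlir.

garlir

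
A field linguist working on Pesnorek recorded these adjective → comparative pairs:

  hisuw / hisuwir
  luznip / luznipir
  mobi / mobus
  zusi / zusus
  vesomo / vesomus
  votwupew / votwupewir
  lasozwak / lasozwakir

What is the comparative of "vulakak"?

vulakakir

zusi and luznip both have last vowel 'i' yet inflect differently (zusus, luznipir), so the last vowel is not what conditions the rule; whether the stem ends in a vowel or a consonant is.
"vulakak" ends in a consonant. The stems ending in a consonant (hisuw → hisuwir, votwupew → votwupewir, luznip → luznipir) add -ir.
The other pattern: stems ending in a vowel drop the final letter and add -us.
So vulakak → vulakakir.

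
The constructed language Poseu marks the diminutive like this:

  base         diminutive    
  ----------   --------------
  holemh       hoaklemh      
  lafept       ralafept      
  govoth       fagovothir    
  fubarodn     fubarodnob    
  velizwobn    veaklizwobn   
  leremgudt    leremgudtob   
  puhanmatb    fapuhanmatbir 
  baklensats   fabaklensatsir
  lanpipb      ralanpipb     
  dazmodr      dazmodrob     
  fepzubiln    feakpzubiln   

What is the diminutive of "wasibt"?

waaksibt

"wasibt" has second-to-last letter 'b'. The one such stem in the data (velizwobn → veaklizwobn) inserts -ak- after the first vowel (as do holemh, fepzubiln), so the same rule applies.
The other patterns: stems whose second-to-last letter is 't' add fa- … -ir around the stem; stems whose second-to-last letter is 'd' add -ob; stems whose second-to-last letter is 'p' add the prefix ra-.
So wasibt → waaksibt.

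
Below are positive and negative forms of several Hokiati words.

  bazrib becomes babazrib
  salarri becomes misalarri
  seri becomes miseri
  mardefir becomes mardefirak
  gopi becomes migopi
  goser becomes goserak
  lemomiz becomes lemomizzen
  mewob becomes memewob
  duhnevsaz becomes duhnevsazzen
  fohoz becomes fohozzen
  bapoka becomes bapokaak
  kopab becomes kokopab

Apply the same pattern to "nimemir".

lemomiz and seri both have last vowel 'i' yet inflect differently (lemomizzen, miseri), so the last vowel is not what conditions the rule; the final letter is.
"nimemir" ends in -r. The stems ending in -r (goser → goserak, mardefir → mardefirak) add -ak.
So nimemir → nimemirak.

nimemirak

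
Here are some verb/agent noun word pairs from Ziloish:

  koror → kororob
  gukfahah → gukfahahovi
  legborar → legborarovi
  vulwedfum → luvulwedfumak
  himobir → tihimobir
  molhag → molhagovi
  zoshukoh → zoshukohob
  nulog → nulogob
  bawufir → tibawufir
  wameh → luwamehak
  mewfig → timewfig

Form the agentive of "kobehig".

tikobehig

molhag and nulog both end in -g yet inflect differently (molhagovi, nulogob), so the final letter is not what conditions the rule; the last vowel is.
"kobehig" has last vowel 'i'. The stems whose last vowel is 'i' (bawufir → tibawufir, himobir → tihimobir, mewfig → timewfig) add the prefix ti-.
The other patterns: stems whose last vowel is 'a' add -ovi; stems whose last vowel is 'o' add -ob; stems whose last vowel is 'e' or 'u' add lu- … -ak around the stem.
So kobehig → tikobehig.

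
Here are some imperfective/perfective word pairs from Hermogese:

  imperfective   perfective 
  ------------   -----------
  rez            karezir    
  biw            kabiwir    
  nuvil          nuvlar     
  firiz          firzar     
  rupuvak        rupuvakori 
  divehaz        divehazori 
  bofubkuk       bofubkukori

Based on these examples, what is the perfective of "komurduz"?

rez and firiz both end in -z yet inflect differently (karezir, firzar), so the final letter is not what conditions the rule; the number of vowels is.
"komurduz" has 3 vowels. The stems with 3 vowels (rupuvak → rupuvakori, divehaz → divehazori, bofubkuk → bofubkukori) add -ori.
So komurduz → komurduzori.

komurduzori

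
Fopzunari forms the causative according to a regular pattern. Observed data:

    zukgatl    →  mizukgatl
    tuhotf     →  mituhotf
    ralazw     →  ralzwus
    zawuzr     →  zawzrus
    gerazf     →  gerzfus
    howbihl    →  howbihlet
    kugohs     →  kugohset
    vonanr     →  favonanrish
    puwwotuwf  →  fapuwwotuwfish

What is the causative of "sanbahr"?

sanbahret

tuhotf and gerazf both end in -f yet inflect differently (mituhotf, gerzfus), so the final letter is not what conditions the rule; the second-to-last letter is.
"sanbahr" has second-to-last letter 'h'. The stems whose second-to-last letter is 'h' (howbihl → howbihlet, kugohs → kugohset) add -et.
So sanbahr → sanbahret.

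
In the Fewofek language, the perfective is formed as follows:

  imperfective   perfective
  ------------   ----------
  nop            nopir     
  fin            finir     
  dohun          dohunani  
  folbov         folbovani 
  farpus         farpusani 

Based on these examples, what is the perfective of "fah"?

fin and dohun both end in -n yet inflect differently (finir, dohunani), so the final letter is not what conditions the rule; the number of vowels is.
"fah" has 1 vowel. The stems with 1 vowel (nop → nopir, fin → finir) add -ir.
So fah → fahir.

fahir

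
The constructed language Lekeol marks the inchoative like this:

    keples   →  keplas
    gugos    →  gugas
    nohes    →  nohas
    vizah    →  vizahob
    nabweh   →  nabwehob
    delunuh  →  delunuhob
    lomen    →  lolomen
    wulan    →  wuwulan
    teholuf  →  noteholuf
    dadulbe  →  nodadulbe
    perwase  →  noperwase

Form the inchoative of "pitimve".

nopitimve

"pitimve" ends in -e. The stems ending in -e (dadulbe → nodadulbe, perwase → noperwase) add the prefix no-.
The other patterns: stems ending in -s change the last vowel to 'a'; stems ending in -h add -ob; stems ending in -n repeat the first consonant+vowel as a prefix.
So pitimve → nopitimve.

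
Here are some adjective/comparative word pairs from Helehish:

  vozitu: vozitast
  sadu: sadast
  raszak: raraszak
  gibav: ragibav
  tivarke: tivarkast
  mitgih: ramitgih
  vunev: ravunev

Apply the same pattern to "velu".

"velu" ends in a vowel. The stems ending in a vowel (sadu → sadast, tivarke → tivarkast, vozitu → vozitast) drop the final letter and add -ast.
So velu → velast.

velast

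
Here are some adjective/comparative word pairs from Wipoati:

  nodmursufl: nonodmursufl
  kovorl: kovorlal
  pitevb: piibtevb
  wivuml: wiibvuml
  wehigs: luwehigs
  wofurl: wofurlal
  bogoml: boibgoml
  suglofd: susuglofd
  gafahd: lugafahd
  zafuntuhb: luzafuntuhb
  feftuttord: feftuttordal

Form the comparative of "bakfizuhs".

lubakfizuhs

nodmursufl and wivuml both end in -l yet inflect differently (nonodmursufl, wiibvuml), so the final letter is not what conditions the rule; the second-to-last letter is.
"bakfizuhs" has second-to-last letter 'h'. The stems whose second-to-last letter is 'h' (zafuntuhb → luzafuntuhb, gafahd → lugafahd) add the prefix lu-.
So bakfizuhs → lubakfizuhs.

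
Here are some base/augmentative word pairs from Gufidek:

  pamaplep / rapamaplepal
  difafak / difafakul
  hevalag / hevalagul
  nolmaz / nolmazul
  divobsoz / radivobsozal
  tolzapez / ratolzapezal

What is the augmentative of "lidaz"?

"lidaz" has last vowel 'a'. The stems whose last vowel is 'a' (nolmaz → nolmazul, difafak → difafakul, hevalag → hevalagul) add -ul.
So lidaz → lidazul.

lidazul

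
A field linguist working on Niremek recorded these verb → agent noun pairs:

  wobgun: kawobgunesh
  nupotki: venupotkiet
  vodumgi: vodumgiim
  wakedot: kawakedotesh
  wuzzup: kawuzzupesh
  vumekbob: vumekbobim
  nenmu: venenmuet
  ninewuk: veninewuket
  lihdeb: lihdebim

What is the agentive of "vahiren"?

"vahiren" begins with v-. The stems beginning with v- (vodumgi → vodumgiim, vumekbob → vumekbobim) add -im.
So vahiren → vahirenim.

vahirenim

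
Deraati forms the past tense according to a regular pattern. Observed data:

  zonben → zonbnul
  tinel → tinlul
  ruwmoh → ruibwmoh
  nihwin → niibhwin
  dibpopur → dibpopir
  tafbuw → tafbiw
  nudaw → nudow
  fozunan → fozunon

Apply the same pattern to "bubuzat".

zonben and nihwin both end in -n yet inflect differently (zonbnul, niibhwin), so the final letter is not what conditions the rule; the last vowel is.
"bubuzat" has last vowel 'a'. The stems whose last vowel is 'a' (nudaw → nudow, fozunan → fozunon) change the last vowel to 'o'.
The other patterns: stems whose last vowel is 'e' delete the last vowel and add -ul; stems whose last vowel is 'i' or 'o' insert -ib- after the first vowel; stems whose last vowel is 'u' change the last vowel to 'i'.
So bubuzat → bubuzot.

bubuzot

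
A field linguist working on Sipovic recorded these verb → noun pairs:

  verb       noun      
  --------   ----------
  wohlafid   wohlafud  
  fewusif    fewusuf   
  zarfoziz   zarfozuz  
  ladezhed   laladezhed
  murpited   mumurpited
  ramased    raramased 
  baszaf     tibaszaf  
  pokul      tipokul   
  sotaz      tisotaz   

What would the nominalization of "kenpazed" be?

kekenpazed

wohlafid and ladezhed both end in -d yet inflect differently (wohlafud, laladezhed), so the final letter is not what conditions the rule; the last vowel is.
"kenpazed" has last vowel 'e'. The stems whose last vowel is 'e' (ladezhed → laladezhed, murpited → mumurpited, ramased → raramased) repeat the first consonant+vowel as a prefix.
So kenpazed → kekenpazed.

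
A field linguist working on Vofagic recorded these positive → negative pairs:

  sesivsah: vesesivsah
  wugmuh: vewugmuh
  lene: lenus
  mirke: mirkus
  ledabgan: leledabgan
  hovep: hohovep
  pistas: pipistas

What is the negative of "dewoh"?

"dewoh" ends in -h. The stems ending in -h (sesivsah → vesesivsah, wugmuh → vewugmuh) add the prefix ve-.
The other patterns: stems ending in -e drop the final letter and add -us; stems ending in -n, -p or -s repeat the first consonant+vowel as a prefix.
So dewoh → vedewoh.

vedewoh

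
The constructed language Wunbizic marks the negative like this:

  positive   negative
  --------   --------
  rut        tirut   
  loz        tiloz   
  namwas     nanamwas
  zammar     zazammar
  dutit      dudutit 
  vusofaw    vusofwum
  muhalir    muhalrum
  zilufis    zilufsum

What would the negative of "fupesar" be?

rut and dutit both end in -t yet inflect differently (tirut, dudutit), so the final letter is not what conditions the rule; the number of vowels is.
"fupesar" has 3 vowels. The stems with 3 vowels (vusofaw → vusofwum, muhalir → muhalrum, zilufis → zilufsum) delete the last vowel and add -um.
So fupesar → fupesrum.

fupesrum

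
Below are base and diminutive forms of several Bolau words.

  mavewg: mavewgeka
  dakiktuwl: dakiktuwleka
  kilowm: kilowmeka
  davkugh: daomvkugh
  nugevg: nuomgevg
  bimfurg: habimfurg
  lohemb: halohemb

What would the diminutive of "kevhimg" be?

hakevhimg

mavewg and nugevg both end in -g yet inflect differently (mavewgeka, nuomgevg), so the final letter is not what conditions the rule; the second-to-last letter is.
"kevhimg" has second-to-last letter 'm'. The one such stem in the data (lohemb → halohemb) adds the prefix ha-, so the same rule applies.
The other patterns: stems whose second-to-last letter is 'w' add -eka; stems whose second-to-last letter is 'g' or 'v' insert -om- after the first vowel.
So kevhimg → hakevhimg.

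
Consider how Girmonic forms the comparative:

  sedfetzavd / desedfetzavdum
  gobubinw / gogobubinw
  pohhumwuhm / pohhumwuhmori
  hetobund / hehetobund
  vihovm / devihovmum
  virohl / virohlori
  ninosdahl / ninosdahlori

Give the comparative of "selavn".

sedfetzavd and hetobund both end in -d yet inflect differently (desedfetzavdum, hehetobund), so the final letter is not what conditions the rule; the second-to-last letter is.
"selavn" has second-to-last letter 'v'. The stems whose second-to-last letter is 'v' (vihovm → devihovmum, sedfetzavd → desedfetzavdum) add de- … -um around the stem.
The other patterns: stems whose second-to-last letter is 'n' repeat the first consonant+vowel as a prefix; stems whose second-to-last letter is 'h' add -ori.
So selavn → deselavnum.

deselavnum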